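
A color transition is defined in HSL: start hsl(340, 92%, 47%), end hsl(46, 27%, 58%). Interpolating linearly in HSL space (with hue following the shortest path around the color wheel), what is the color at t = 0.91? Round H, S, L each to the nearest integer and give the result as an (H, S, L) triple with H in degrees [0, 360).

Hue: 46 − 340 = -294°, but |-294| > 180 so the shorter arc goes the other way: Δh = -294 + 360 = 66°.
H = 340 + 0.91 × (66) = 400.06 → 400 → 400 mod 360 = 40°
S = 92 + 0.91 × (27 − 92) = 32.85 → 33%
L = 47 + 0.91 × (58 − 47) = 57.01 → 57%

(40, 33, 57)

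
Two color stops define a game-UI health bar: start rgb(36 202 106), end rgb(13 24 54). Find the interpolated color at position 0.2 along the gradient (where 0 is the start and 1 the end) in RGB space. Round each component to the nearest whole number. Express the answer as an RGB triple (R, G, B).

(31, 166, 96)

R = 36 + 0.2 × (13 − 36) = 36 + 0.2 × -23 = 31.4 → 31
G = 202 + 0.2 × (24 − 202) = 202 + 0.2 × -178 = 166.4 → 166
B = 106 + 0.2 × (54 − 106) = 106 + 0.2 × -52 = 95.6 → 96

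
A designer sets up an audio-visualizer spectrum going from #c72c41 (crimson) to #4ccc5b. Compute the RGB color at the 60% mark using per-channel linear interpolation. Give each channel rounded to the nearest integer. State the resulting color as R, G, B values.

#c72c41 → (199, 44, 65); #4ccc5b → (76, 204, 91).
60% corresponds to t = 0.6.
R = 199 + 0.6 × (76 − 199) = 199 + 0.6 × -123 = 125.2 → 125
G = 44 + 0.6 × (204 − 44) = 44 + 0.6 × 160 = 140 → 140
B = 65 + 0.6 × (91 − 65) = 65 + 0.6 × 26 = 80.6 → 81
So the blended color is (125, 140, 81), about #7d8c51.

(125, 140, 81)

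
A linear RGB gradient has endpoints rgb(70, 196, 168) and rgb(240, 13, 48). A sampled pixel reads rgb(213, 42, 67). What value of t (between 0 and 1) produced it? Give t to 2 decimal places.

Invert the lerp on the G channel (largest span, 183): t = (42 − 196) / (13 − 196) = -154/-183 = 0.84153.
Check on R: (213 − 70)/(240 − 70) = 0.8412 ✓

0.84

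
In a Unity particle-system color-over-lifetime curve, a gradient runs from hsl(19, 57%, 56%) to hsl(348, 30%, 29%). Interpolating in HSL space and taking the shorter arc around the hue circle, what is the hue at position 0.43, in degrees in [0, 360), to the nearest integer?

Hue: 348 − 19 = 329°, but |329| > 180 so the shorter arc goes the other way: Δh = 329 − 360 = -31°.
H = 19 + 0.43 × (-31) = 5.67 → 6°

6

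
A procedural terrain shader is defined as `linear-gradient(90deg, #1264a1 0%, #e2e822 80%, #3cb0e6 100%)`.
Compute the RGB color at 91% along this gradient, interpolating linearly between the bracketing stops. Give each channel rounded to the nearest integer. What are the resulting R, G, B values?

(135, 201, 142)

91% lies between the 80% and 100% stops, so the local fraction is t = (91 − 80)/(100 − 80) = 11/20 ≈ 0.55.
#e2e822 → (226, 232, 34); #3cb0e6 → (60, 176, 230).
R = 226 + 0.55 × (60 − 226) = 134.7 → 135
G = 232 + 0.55 × (176 − 232) = 201.2 → 201
B = 34 + 0.55 × (230 − 34) = 141.8 → 142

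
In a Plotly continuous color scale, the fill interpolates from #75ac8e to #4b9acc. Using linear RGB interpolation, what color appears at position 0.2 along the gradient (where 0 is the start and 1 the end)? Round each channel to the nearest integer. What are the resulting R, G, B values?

(109, 168, 154)

#75ac8e → (117, 172, 142); #4b9acc → (75, 154, 204).
R = 117 + 0.2 × (75 − 117) = 117 + 0.2 × -42 = 108.6 → 109
G = 172 + 0.2 × (154 − 172) = 172 + 0.2 × -18 = 168.4 → 168
B = 142 + 0.2 × (204 − 142) = 142 + 0.2 × 62 = 154.4 → 154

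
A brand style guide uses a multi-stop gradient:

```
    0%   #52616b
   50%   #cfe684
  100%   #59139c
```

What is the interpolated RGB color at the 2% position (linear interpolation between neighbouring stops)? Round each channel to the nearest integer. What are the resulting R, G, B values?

2% lies between the 0% and 50% stops, so the local fraction is t = (2 − 0)/(50 − 0) = 2/50 ≈ 0.04.
#52616b → (82, 97, 107); #cfe684 → (207, 230, 132).
R = 82 + 0.04 × (207 − 82) = 87 → 87
G = 97 + 0.04 × (230 − 97) = 102.32 → 102
B = 107 + 0.04 × (132 − 107) = 108 → 108

(87, 102, 108)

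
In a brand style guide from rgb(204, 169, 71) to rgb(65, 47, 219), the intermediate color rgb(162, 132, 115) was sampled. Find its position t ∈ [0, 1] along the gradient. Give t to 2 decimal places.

0.30

Invert the lerp on the B channel (largest span, 148): t = (115 − 71) / (219 − 71) = 44/148 = 0.2973.
Check on R: (162 − 204)/(65 − 204) = 0.3022 ✓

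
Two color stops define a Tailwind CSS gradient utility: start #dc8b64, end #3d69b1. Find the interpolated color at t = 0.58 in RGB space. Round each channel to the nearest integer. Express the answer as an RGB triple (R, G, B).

(128, 119, 145)

#dc8b64 → (220, 139, 100); #3d69b1 → (61, 105, 177).
R = 220 + 0.58 × (61 − 220) = 220 + 0.58 × -159 = 127.78 → 128
G = 139 + 0.58 × (105 − 139) = 139 + 0.58 × -34 = 119.28 → 119
B = 100 + 0.58 × (177 − 100) = 100 + 0.58 × 77 = 144.66 → 145
So the blended color is (128, 119, 145), about #807791.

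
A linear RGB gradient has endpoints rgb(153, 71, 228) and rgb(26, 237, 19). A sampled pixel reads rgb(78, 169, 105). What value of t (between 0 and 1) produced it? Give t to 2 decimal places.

Invert the lerp on the B channel (largest span, 209): t = (105 − 228) / (19 − 228) = -123/-209 = 0.58852.
Check on R: (78 − 153)/(26 − 153) = 0.5906 ✓

0.59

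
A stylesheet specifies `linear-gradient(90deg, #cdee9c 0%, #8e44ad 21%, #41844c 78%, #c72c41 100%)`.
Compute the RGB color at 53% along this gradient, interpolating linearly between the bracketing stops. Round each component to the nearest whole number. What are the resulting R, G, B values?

(99, 104, 119)

53% lies between the 21% and 78% stops, so the local fraction is t = (53 − 21)/(78 − 21) = 32/57 ≈ 0.5614.
#8e44ad → (142, 68, 173); #41844c → (65, 132, 76).
R = 142 + 0.5614 × (65 − 142) = 98.772 → 99
G = 68 + 0.5614 × (132 − 68) = 103.93 → 104
B = 173 + 0.5614 × (76 − 173) = 118.544 → 119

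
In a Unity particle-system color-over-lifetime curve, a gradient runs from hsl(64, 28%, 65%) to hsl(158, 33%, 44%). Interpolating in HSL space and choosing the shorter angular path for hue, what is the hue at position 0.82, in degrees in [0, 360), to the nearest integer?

Hue arc: Δh = 158 − 64 = 94° (|Δh| ≤ 180, already the shorter path).
H = 64 + 0.82 × (94) = 141.08 → 141°

141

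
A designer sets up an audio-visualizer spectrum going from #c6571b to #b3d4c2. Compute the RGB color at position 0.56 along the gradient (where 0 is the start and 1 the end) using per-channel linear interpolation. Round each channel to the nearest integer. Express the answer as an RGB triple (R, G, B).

#c6571b → (198, 87, 27); #b3d4c2 → (179, 212, 194).
R = 198 + 0.56 × (179 − 198) = 198 + 0.56 × -19 = 187.36 → 187
G = 87 + 0.56 × (212 − 87) = 87 + 0.56 × 125 = 157 → 157
B = 27 + 0.56 × (194 − 27) = 27 + 0.56 × 167 = 120.52 → 121
So the blended color is (187, 157, 121), about #bb9d79.

(187, 157, 121)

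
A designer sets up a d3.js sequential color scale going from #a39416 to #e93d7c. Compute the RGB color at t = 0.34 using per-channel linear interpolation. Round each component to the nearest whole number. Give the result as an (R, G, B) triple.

#a39416 → (163, 148, 22); #e93d7c → (233, 61, 124).
R = 163 + 0.34 × (233 − 163) = 163 + 0.34 × 70 = 186.8 → 187
G = 148 + 0.34 × (61 − 148) = 148 + 0.34 × -87 = 118.42 → 118
B = 22 + 0.34 × (124 − 22) = 22 + 0.34 × 102 = 56.68 → 57

(187, 118, 57)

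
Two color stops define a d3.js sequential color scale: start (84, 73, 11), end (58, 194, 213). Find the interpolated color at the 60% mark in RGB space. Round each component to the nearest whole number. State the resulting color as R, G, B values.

60% corresponds to t = 0.6.
R = 84 + 0.6 × (58 − 84) = 84 + 0.6 × -26 = 68.4 → 68
G = 73 + 0.6 × (194 − 73) = 73 + 0.6 × 121 = 145.6 → 146
B = 11 + 0.6 × (213 − 11) = 11 + 0.6 × 202 = 132.2 → 132
So the blended color is (68, 146, 132), about #449284.

(68, 146, 132)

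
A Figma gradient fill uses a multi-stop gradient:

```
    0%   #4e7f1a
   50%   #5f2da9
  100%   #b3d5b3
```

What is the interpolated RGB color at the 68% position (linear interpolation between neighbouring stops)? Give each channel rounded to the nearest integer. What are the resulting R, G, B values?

(125, 105, 173)

68% lies between the 50% and 100% stops, so the local fraction is t = (68 − 50)/(100 − 50) = 18/50 ≈ 0.36.
#5f2da9 → (95, 45, 169); #b3d5b3 → (179, 213, 179).
R = 95 + 0.36 × (179 − 95) = 125.24 → 125
G = 45 + 0.36 × (213 − 45) = 105.48 → 105
B = 169 + 0.36 × (179 − 169) = 172.6 → 173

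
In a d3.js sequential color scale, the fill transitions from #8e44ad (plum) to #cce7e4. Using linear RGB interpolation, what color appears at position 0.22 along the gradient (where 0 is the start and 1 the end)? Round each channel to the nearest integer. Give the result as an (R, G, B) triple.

#8e44ad → (142, 68, 173); #cce7e4 → (204, 231, 228).
R = 142 + 0.22 × (204 − 142) = 142 + 0.22 × 62 = 155.64 → 156
G = 68 + 0.22 × (231 − 68) = 68 + 0.22 × 163 = 103.86 → 104
B = 173 + 0.22 × (228 − 173) = 173 + 0.22 × 55 = 185.1 → 185
So the blended color is (156, 104, 185), about #9c68b9.

(156, 104, 185)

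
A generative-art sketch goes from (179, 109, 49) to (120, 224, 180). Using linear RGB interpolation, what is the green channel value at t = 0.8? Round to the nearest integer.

G = 109 + 0.8 × (224 − 109) = 201 → 201

201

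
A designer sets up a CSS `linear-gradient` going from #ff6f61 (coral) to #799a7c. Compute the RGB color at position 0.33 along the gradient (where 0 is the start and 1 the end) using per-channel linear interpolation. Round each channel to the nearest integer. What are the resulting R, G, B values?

#ff6f61 → (255, 111, 97); #799a7c → (121, 154, 124).
R = 255 + 0.33 × (121 − 255) = 255 + 0.33 × -134 = 210.78 → 211
G = 111 + 0.33 × (154 − 111) = 111 + 0.33 × 43 = 125.19 → 125
B = 97 + 0.33 × (124 − 97) = 97 + 0.33 × 27 = 105.91 → 106
So the blended color is (211, 125, 106), about #d37d6a.

(211, 125, 106)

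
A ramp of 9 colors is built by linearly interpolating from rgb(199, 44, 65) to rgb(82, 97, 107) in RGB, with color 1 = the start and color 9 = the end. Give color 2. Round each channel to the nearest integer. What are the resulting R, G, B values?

(184, 51, 70)

With 9 swatches and endpoints inclusive, swatch 2 sits at t = (2 − 1)/(9 − 1) = 1/8 ≈ 0.125.
R = 199 + 0.125 × (82 − 199) = 184.375 → 184
G = 44 + 0.125 × (97 − 44) = 50.625 → 51
B = 65 + 0.125 × (107 − 65) = 70.25 → 70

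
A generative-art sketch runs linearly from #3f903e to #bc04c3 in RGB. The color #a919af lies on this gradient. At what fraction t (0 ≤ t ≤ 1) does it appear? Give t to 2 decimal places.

Invert the lerp on the G channel (largest span, 140): t = (25 − 144) / (4 − 144) = -119/-140 = 0.85.
Check on R: (169 − 63)/(188 − 63) = 0.848 ✓

0.85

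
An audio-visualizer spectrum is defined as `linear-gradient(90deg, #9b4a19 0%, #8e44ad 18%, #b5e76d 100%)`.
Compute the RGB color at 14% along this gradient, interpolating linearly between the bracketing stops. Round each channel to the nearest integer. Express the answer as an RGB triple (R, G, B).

14% lies between the 0% and 18% stops, so the local fraction is t = (14 − 0)/(18 − 0) = 14/18 ≈ 0.7778.
#9b4a19 → (155, 74, 25); #8e44ad → (142, 68, 173).
R = 155 + 0.7778 × (142 − 155) = 144.889 → 145
G = 74 + 0.7778 × (68 − 74) = 69.333 → 69
B = 25 + 0.7778 × (173 − 25) = 140.114 → 140

(145, 69, 140)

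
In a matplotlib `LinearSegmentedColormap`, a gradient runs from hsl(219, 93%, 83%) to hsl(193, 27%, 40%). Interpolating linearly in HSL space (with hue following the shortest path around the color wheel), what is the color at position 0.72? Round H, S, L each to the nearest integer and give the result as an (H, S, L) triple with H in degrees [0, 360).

Hue arc: Δh = 193 − 219 = -26° (|Δh| ≤ 180, already the shorter path).
H = 219 + 0.72 × (-26) = 200.28 → 200°
S = 93 + 0.72 × (27 − 93) = 45.48 → 45%
L = 83 + 0.72 × (40 − 83) = 52.04 → 52%

(200, 45, 52)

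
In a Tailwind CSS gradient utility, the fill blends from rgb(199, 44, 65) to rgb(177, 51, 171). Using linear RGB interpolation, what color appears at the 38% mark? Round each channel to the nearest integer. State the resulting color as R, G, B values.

38% corresponds to t = 0.38.
R = 199 + 0.38 × (177 − 199) = 199 + 0.38 × -22 = 190.64 → 191
G = 44 + 0.38 × (51 − 44) = 44 + 0.38 × 7 = 46.66 → 47
B = 65 + 0.38 × (171 − 65) = 65 + 0.38 × 106 = 105.28 → 105

(191, 47, 105)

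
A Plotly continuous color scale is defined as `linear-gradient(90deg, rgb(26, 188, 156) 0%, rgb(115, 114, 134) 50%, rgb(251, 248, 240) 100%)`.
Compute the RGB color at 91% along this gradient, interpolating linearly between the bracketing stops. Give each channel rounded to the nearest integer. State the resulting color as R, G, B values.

91% lies between the 50% and 100% stops, so the local fraction is t = (91 − 50)/(100 − 50) = 41/50 ≈ 0.82.
R = 115 + 0.82 × (251 − 115) = 226.52 → 227
G = 114 + 0.82 × (248 − 114) = 223.88 → 224
B = 134 + 0.82 × (240 − 134) = 220.92 → 221

(227, 224, 221)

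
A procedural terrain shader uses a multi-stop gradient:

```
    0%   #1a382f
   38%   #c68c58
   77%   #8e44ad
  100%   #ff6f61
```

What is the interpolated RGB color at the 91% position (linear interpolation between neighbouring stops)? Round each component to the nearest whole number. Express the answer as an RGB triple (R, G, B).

(211, 94, 127)

91% lies between the 77% and 100% stops, so the local fraction is t = (91 − 77)/(100 − 77) = 14/23 ≈ 0.6087.
#8e44ad → (142, 68, 173); #ff6f61 → (255, 111, 97).
R = 142 + 0.6087 × (255 − 142) = 210.783 → 211
G = 68 + 0.6087 × (111 − 68) = 94.174 → 94
B = 173 + 0.6087 × (97 − 173) = 126.739 → 127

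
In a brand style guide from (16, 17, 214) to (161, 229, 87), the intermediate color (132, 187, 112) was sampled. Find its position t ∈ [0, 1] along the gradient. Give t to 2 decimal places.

Invert the lerp on the G channel (largest span, 212): t = (187 − 17) / (229 − 17) = 170/212 = 0.80189.
Check on R: (132 − 16)/(161 − 16) = 0.8 ✓

0.80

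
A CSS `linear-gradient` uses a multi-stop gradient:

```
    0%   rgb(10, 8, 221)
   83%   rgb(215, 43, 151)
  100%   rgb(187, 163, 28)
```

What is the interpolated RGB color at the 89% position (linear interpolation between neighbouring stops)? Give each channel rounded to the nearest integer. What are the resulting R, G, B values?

89% lies between the 83% and 100% stops, so the local fraction is t = (89 − 83)/(100 − 83) = 6/17 ≈ 0.3529.
R = 215 + 0.3529 × (187 − 215) = 205.119 → 205
G = 43 + 0.3529 × (163 − 43) = 85.348 → 85
B = 151 + 0.3529 × (28 − 151) = 107.593 → 108

(205, 85, 108)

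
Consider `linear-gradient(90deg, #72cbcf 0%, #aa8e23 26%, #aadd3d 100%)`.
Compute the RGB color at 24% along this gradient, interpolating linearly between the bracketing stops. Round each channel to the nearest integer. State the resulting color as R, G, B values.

24% lies between the 0% and 26% stops, so the local fraction is t = (24 − 0)/(26 − 0) = 24/26 ≈ 0.9231.
#72cbcf → (114, 203, 207); #aa8e23 → (170, 142, 35).
R = 114 + 0.9231 × (170 − 114) = 165.694 → 166
G = 203 + 0.9231 × (142 − 203) = 146.691 → 147
B = 207 + 0.9231 × (35 − 207) = 48.227 → 48

(166, 147, 48)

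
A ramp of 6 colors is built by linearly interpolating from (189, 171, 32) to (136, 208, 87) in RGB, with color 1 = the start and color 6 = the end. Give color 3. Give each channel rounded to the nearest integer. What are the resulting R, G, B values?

(168, 186, 54)

With 6 swatches and endpoints inclusive, swatch 3 sits at t = (3 − 1)/(6 − 1) = 2/5 ≈ 0.4.
R = 189 + 0.4 × (136 − 189) = 167.8 → 168
G = 171 + 0.4 × (208 − 171) = 185.8 → 186
B = 32 + 0.4 × (87 − 32) = 54 → 54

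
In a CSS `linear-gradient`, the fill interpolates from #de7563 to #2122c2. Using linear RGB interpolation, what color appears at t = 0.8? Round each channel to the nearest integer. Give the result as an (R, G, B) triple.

#de7563 → (222, 117, 99); #2122c2 → (33, 34, 194).
R = 222 + 0.8 × (33 − 222) = 222 + 0.8 × -189 = 70.8 → 71
G = 117 + 0.8 × (34 − 117) = 117 + 0.8 × -83 = 50.6 → 51
B = 99 + 0.8 × (194 − 99) = 99 + 0.8 × 95 = 175 → 175

(71, 51, 175)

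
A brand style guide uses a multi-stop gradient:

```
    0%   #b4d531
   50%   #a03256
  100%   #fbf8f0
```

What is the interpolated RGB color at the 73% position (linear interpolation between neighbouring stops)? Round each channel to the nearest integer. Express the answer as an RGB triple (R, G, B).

(202, 141, 157)

73% lies between the 50% and 100% stops, so the local fraction is t = (73 − 50)/(100 − 50) = 23/50 ≈ 0.46.
#a03256 → (160, 50, 86); #fbf8f0 → (251, 248, 240).
R = 160 + 0.46 × (251 − 160) = 201.86 → 202
G = 50 + 0.46 × (248 − 50) = 141.08 → 141
B = 86 + 0.46 × (240 − 86) = 156.84 → 157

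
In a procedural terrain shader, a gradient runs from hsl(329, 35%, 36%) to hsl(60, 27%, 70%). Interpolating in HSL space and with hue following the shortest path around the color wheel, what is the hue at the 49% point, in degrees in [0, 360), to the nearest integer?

14

Hue: 60 − 329 = -269°, but |-269| > 180 so the shorter arc goes the other way: Δh = -269 + 360 = 91°.
H = 329 + 0.49 × (91) = 373.59 → 374 → 374 mod 360 = 14°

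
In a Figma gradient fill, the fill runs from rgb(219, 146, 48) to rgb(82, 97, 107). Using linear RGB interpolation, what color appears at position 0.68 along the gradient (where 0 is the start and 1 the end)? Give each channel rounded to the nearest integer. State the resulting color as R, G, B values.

R = 219 + 0.68 × (82 − 219) = 219 + 0.68 × -137 = 125.84 → 126
G = 146 + 0.68 × (97 − 146) = 146 + 0.68 × -49 = 112.68 → 113
B = 48 + 0.68 × (107 − 48) = 48 + 0.68 × 59 = 88.12 → 88
So the blended color is (126, 113, 88), about #7e7158.

(126, 113, 88)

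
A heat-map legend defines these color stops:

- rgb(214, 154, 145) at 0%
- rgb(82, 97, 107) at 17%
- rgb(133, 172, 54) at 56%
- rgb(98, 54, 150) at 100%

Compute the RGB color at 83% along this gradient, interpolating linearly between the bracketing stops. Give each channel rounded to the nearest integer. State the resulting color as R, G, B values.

(112, 100, 113)

83% lies between the 56% and 100% stops, so the local fraction is t = (83 − 56)/(100 − 56) = 27/44 ≈ 0.6136.
R = 133 + 0.6136 × (98 − 133) = 111.524 → 112
G = 172 + 0.6136 × (54 − 172) = 99.595 → 100
B = 54 + 0.6136 × (150 − 54) = 112.906 → 113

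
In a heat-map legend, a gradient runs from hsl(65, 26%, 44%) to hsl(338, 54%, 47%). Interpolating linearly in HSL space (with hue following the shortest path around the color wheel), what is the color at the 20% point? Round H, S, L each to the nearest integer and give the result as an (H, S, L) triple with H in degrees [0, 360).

(48, 32, 45)

Hue: 338 − 65 = 273°, but |273| > 180 so the shorter arc goes the other way: Δh = 273 − 360 = -87°.
H = 65 + 0.2 × (-87) = 47.6 → 48°
S = 26 + 0.2 × (54 − 26) = 31.6 → 32%
L = 44 + 0.2 × (47 − 44) = 44.6 → 45%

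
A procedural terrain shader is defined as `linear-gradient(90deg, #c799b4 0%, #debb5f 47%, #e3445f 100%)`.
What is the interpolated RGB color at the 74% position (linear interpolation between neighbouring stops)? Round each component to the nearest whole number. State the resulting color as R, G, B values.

74% lies between the 47% and 100% stops, so the local fraction is t = (74 − 47)/(100 − 47) = 27/53 ≈ 0.5094.
#debb5f → (222, 187, 95); #e3445f → (227, 68, 95).
R = 222 + 0.5094 × (227 − 222) = 224.547 → 225
G = 187 + 0.5094 × (68 − 187) = 126.381 → 126
B = 95 + 0.5094 × (95 − 95) = 95 → 95

(225, 126, 95)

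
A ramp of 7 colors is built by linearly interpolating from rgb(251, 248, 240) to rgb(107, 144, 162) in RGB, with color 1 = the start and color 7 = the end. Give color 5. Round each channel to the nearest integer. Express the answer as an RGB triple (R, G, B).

With 7 swatches and endpoints inclusive, swatch 5 sits at t = (5 − 1)/(7 − 1) = 4/6 ≈ 0.6667.
R = 251 + 0.6667 × (107 − 251) = 154.995 → 155
G = 248 + 0.6667 × (144 − 248) = 178.663 → 179
B = 240 + 0.6667 × (162 − 240) = 187.997 → 188

(155, 179, 188)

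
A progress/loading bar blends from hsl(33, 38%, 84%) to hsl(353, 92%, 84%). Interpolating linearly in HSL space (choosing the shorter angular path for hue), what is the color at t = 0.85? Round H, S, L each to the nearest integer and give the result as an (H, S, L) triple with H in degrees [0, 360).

(359, 84, 84)

Hue: 353 − 33 = 320°, but |320| > 180 so the shorter arc goes the other way: Δh = 320 − 360 = -40°.
H = 33 + 0.85 × (-40) = -1 → -1 → -1 mod 360 = 359°
S = 38 + 0.85 × (92 − 38) = 83.9 → 84%
L = 84 + 0.85 × (84 − 84) = 84 → 84%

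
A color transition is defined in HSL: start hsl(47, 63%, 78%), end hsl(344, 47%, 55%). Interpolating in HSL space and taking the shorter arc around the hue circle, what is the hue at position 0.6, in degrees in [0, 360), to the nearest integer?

9

Hue: 344 − 47 = 297°, but |297| > 180 so the shorter arc goes the other way: Δh = 297 − 360 = -63°.
H = 47 + 0.6 × (-63) = 9.2 → 9°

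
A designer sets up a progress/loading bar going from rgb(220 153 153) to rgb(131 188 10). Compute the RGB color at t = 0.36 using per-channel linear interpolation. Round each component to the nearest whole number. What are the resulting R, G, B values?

R = 220 + 0.36 × (131 − 220) = 220 + 0.36 × -89 = 187.96 → 188
G = 153 + 0.36 × (188 − 153) = 153 + 0.36 × 35 = 165.6 → 166
B = 153 + 0.36 × (10 − 153) = 153 + 0.36 × -143 = 101.52 → 102

(188, 166, 102)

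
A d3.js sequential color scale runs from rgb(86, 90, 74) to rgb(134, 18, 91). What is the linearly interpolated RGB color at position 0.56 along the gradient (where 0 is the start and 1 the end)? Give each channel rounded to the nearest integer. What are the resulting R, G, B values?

R = 86 + 0.56 × (134 − 86) = 86 + 0.56 × 48 = 112.88 → 113
G = 90 + 0.56 × (18 − 90) = 90 + 0.56 × -72 = 49.68 → 50
B = 74 + 0.56 × (91 − 74) = 74 + 0.56 × 17 = 83.52 → 84
So the blended color is (113, 50, 84), about #713254.

(113, 50, 84)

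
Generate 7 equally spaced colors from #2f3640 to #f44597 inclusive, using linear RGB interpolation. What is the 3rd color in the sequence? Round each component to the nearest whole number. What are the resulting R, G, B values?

(113, 59, 93)

With 7 swatches and endpoints inclusive, swatch 3 sits at t = (3 − 1)/(7 − 1) = 2/6 ≈ 0.3333.
#2f3640 → (47, 54, 64); #f44597 → (244, 69, 151).
R = 47 + 0.3333 × (244 − 47) = 112.66 → 113
G = 54 + 0.3333 × (69 − 54) = 58.999 → 59
B = 64 + 0.3333 × (151 − 64) = 92.997 → 93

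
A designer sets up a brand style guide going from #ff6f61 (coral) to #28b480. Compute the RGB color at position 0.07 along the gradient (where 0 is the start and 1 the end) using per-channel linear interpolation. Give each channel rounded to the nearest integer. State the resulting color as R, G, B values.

#ff6f61 → (255, 111, 97); #28b480 → (40, 180, 128).
R = 255 + 0.07 × (40 − 255) = 255 + 0.07 × -215 = 239.95 → 240
G = 111 + 0.07 × (180 − 111) = 111 + 0.07 × 69 = 115.83 → 116
B = 97 + 0.07 × (128 − 97) = 97 + 0.07 × 31 = 99.17 → 99

(240, 116, 99)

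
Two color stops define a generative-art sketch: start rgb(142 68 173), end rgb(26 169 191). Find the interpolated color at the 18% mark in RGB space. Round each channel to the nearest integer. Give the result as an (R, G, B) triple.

(121, 86, 176)

18% corresponds to t = 0.18.
R = 142 + 0.18 × (26 − 142) = 142 + 0.18 × -116 = 121.12 → 121
G = 68 + 0.18 × (169 − 68) = 68 + 0.18 × 101 = 86.18 → 86
B = 173 + 0.18 × (191 − 173) = 173 + 0.18 × 18 = 176.24 → 176
So the blended color is (121, 86, 176), about #7956b0.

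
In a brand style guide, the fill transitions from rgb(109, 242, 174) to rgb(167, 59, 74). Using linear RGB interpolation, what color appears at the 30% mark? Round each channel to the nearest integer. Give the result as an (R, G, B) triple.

30% corresponds to t = 0.3.
R = 109 + 0.3 × (167 − 109) = 109 + 0.3 × 58 = 126.4 → 126
G = 242 + 0.3 × (59 − 242) = 242 + 0.3 × -183 = 187.1 → 187
B = 174 + 0.3 × (74 − 174) = 174 + 0.3 × -100 = 144 → 144
So the blended color is (126, 187, 144), about #7ebb90.

(126, 187, 144)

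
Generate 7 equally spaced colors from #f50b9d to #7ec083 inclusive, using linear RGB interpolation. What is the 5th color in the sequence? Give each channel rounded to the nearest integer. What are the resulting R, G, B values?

(166, 132, 140)

With 7 swatches and endpoints inclusive, swatch 5 sits at t = (5 − 1)/(7 − 1) = 4/6 ≈ 0.6667.
#f50b9d → (245, 11, 157); #7ec083 → (126, 192, 131).
R = 245 + 0.6667 × (126 − 245) = 165.663 → 166
G = 11 + 0.6667 × (192 − 11) = 131.673 → 132
B = 157 + 0.6667 × (131 − 157) = 139.666 → 140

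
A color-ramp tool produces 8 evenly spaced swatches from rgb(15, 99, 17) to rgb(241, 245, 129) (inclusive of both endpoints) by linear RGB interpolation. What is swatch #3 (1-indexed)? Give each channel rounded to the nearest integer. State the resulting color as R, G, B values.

(80, 141, 49)

With 8 swatches and endpoints inclusive, swatch 3 sits at t = (3 − 1)/(8 − 1) = 2/7 ≈ 0.2857.
R = 15 + 0.2857 × (241 − 15) = 79.568 → 80
G = 99 + 0.2857 × (245 − 99) = 140.712 → 141
B = 17 + 0.2857 × (129 − 17) = 48.998 → 49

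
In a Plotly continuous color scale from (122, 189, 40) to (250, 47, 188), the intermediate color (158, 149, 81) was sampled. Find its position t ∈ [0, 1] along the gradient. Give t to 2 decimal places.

0.28

Invert the lerp on the B channel (largest span, 148): t = (81 − 40) / (188 − 40) = 41/148 = 0.27703.
Check on R: (158 − 122)/(250 − 122) = 0.2812 ✓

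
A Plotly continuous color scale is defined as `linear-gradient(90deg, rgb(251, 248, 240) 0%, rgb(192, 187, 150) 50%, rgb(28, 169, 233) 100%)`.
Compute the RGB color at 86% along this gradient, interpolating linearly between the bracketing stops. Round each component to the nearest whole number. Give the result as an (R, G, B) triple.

86% lies between the 50% and 100% stops, so the local fraction is t = (86 − 50)/(100 − 50) = 36/50 ≈ 0.72.
R = 192 + 0.72 × (28 − 192) = 73.92 → 74
G = 187 + 0.72 × (169 − 187) = 174.04 → 174
B = 150 + 0.72 × (233 − 150) = 209.76 → 210

(74, 174, 210)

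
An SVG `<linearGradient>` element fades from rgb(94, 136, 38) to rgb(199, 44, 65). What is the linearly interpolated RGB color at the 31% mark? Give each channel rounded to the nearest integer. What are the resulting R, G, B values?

31% corresponds to t = 0.31.
R = 94 + 0.31 × (199 − 94) = 94 + 0.31 × 105 = 126.55 → 127
G = 136 + 0.31 × (44 − 136) = 136 + 0.31 × -92 = 107.48 → 107
B = 38 + 0.31 × (65 − 38) = 38 + 0.31 × 27 = 46.37 → 46

(127, 107, 46)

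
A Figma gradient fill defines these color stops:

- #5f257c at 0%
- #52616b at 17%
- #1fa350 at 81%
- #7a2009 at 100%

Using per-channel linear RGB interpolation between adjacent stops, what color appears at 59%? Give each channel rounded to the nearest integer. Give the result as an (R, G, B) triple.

(49, 140, 89)

59% lies between the 17% and 81% stops, so the local fraction is t = (59 − 17)/(81 − 17) = 42/64 ≈ 0.6562.
#52616b → (82, 97, 107); #1fa350 → (31, 163, 80).
R = 82 + 0.6562 × (31 − 82) = 48.534 → 49
G = 97 + 0.6562 × (163 − 97) = 140.309 → 140
B = 107 + 0.6562 × (80 − 107) = 89.283 → 89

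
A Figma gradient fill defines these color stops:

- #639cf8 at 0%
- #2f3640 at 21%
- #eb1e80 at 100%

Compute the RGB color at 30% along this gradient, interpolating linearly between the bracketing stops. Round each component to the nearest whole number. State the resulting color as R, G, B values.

30% lies between the 21% and 100% stops, so the local fraction is t = (30 − 21)/(100 − 21) = 9/79 ≈ 0.1139.
#2f3640 → (47, 54, 64); #eb1e80 → (235, 30, 128).
R = 47 + 0.1139 × (235 − 47) = 68.413 → 68
G = 54 + 0.1139 × (30 − 54) = 51.266 → 51
B = 64 + 0.1139 × (128 − 64) = 71.29 → 71

(68, 51, 71)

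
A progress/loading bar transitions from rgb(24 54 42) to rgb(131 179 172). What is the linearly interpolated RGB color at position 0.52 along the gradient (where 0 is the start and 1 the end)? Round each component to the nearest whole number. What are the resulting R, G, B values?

(80, 119, 110)

R = 24 + 0.52 × (131 − 24) = 24 + 0.52 × 107 = 79.64 → 80
G = 54 + 0.52 × (179 − 54) = 54 + 0.52 × 125 = 119 → 119
B = 42 + 0.52 × (172 − 42) = 42 + 0.52 × 130 = 109.6 → 110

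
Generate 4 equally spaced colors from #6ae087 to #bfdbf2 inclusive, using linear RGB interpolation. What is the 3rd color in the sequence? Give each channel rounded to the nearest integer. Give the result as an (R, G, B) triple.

(163, 221, 206)

With 4 swatches and endpoints inclusive, swatch 3 sits at t = (3 − 1)/(4 − 1) = 2/3 ≈ 0.6667.
#6ae087 → (106, 224, 135); #bfdbf2 → (191, 219, 242).
R = 106 + 0.6667 × (191 − 106) = 162.669 → 163
G = 224 + 0.6667 × (219 − 224) = 220.667 → 221
B = 135 + 0.6667 × (242 − 135) = 206.337 → 206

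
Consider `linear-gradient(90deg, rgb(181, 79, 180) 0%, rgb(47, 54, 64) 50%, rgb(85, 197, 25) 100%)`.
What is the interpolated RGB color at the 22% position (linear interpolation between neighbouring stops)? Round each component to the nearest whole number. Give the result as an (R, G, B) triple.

(122, 68, 129)

22% lies between the 0% and 50% stops, so the local fraction is t = (22 − 0)/(50 − 0) = 22/50 ≈ 0.44.
R = 181 + 0.44 × (47 − 181) = 122.04 → 122
G = 79 + 0.44 × (54 − 79) = 68 → 68
B = 180 + 0.44 × (64 − 180) = 128.96 → 129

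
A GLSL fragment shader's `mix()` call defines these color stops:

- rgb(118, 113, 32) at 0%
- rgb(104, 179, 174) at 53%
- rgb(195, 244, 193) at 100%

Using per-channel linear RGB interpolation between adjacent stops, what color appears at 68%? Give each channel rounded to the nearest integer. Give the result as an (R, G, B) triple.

68% lies between the 53% and 100% stops, so the local fraction is t = (68 − 53)/(100 − 53) = 15/47 ≈ 0.3191.
R = 104 + 0.3191 × (195 − 104) = 133.038 → 133
G = 179 + 0.3191 × (244 − 179) = 199.742 → 200
B = 174 + 0.3191 × (193 − 174) = 180.063 → 180

(133, 200, 180)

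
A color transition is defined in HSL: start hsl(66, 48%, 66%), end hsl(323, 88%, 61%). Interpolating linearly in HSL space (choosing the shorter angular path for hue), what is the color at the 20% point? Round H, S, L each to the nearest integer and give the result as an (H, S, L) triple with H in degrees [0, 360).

Hue: 323 − 66 = 257°, but |257| > 180 so the shorter arc goes the other way: Δh = 257 − 360 = -103°.
H = 66 + 0.2 × (-103) = 45.4 → 45°
S = 48 + 0.2 × (88 − 48) = 56 → 56%
L = 66 + 0.2 × (61 − 66) = 65 → 65%

(45, 56, 65)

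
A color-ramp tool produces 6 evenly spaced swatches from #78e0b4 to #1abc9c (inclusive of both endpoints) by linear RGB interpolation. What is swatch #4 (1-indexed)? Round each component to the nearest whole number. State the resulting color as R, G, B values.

(64, 202, 166)

With 6 swatches and endpoints inclusive, swatch 4 sits at t = (4 − 1)/(6 − 1) = 3/5 ≈ 0.6.
#78e0b4 → (120, 224, 180); #1abc9c → (26, 188, 156).
R = 120 + 0.6 × (26 − 120) = 63.6 → 64
G = 224 + 0.6 × (188 − 224) = 202.4 → 202
B = 180 + 0.6 × (156 − 180) = 165.6 → 166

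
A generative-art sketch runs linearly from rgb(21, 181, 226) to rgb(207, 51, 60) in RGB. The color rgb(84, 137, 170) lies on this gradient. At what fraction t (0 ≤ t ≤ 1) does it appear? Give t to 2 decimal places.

Invert the lerp on the R channel (largest span, 186): t = (84 − 21) / (207 − 21) = 63/186 = 0.33871.
Check on G: (137 − 181)/(51 − 181) = 0.3385 ✓

0.34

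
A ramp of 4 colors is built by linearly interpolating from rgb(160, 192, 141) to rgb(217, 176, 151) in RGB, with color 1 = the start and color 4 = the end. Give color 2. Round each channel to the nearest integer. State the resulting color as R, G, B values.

(179, 187, 144)

With 4 swatches and endpoints inclusive, swatch 2 sits at t = (2 − 1)/(4 − 1) = 1/3 ≈ 0.3333.
R = 160 + 0.3333 × (217 − 160) = 178.998 → 179
G = 192 + 0.3333 × (176 − 192) = 186.667 → 187
B = 141 + 0.3333 × (151 − 141) = 144.333 → 144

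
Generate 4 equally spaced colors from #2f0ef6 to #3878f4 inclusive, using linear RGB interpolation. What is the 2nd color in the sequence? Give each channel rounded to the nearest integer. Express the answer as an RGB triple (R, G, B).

(50, 49, 245)

With 4 swatches and endpoints inclusive, swatch 2 sits at t = (2 − 1)/(4 − 1) = 1/3 ≈ 0.3333.
#2f0ef6 → (47, 14, 246); #3878f4 → (56, 120, 244).
R = 47 + 0.3333 × (56 − 47) = 50 → 50
G = 14 + 0.3333 × (120 − 14) = 49.33 → 49
B = 246 + 0.3333 × (244 − 246) = 245.333 → 245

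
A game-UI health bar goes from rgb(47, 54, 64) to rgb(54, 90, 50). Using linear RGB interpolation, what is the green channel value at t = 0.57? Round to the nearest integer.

G = 54 + 0.57 × (90 − 54) = 74.52 → 75

75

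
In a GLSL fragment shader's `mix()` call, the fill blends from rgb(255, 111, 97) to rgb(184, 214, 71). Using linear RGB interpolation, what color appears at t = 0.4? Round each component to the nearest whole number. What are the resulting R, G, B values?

R = 255 + 0.4 × (184 − 255) = 255 + 0.4 × -71 = 226.6 → 227
G = 111 + 0.4 × (214 − 111) = 111 + 0.4 × 103 = 152.2 → 152
B = 97 + 0.4 × (71 − 97) = 97 + 0.4 × -26 = 86.6 → 87

(227, 152, 87)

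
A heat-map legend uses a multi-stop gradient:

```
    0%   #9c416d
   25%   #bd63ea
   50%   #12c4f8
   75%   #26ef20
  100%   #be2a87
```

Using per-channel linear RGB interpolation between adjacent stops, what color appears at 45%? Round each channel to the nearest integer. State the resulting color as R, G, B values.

(52, 177, 245)

45% lies between the 25% and 50% stops, so the local fraction is t = (45 − 25)/(50 − 25) = 20/25 ≈ 0.8.
#bd63ea → (189, 99, 234); #12c4f8 → (18, 196, 248).
R = 189 + 0.8 × (18 − 189) = 52.2 → 52
G = 99 + 0.8 × (196 − 99) = 176.6 → 177
B = 234 + 0.8 × (248 − 234) = 245.2 → 245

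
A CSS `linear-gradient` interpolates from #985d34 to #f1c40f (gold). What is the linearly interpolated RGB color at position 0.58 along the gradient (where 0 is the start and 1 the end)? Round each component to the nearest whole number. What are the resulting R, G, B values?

#985d34 → (152, 93, 52); #f1c40f → (241, 196, 15).
R = 152 + 0.58 × (241 − 152) = 152 + 0.58 × 89 = 203.62 → 204
G = 93 + 0.58 × (196 − 93) = 93 + 0.58 × 103 = 152.74 → 153
B = 52 + 0.58 × (15 − 52) = 52 + 0.58 × -37 = 30.54 → 31

(204, 153, 31)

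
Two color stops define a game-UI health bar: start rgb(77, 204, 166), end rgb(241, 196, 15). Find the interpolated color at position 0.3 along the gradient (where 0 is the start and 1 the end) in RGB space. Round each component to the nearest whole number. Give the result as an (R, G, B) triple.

(126, 202, 121)

R = 77 + 0.3 × (241 − 77) = 77 + 0.3 × 164 = 126.2 → 126
G = 204 + 0.3 × (196 − 204) = 204 + 0.3 × -8 = 201.6 → 202
B = 166 + 0.3 × (15 − 166) = 166 + 0.3 × -151 = 120.7 → 121
So the blended color is (126, 202, 121), about #7eca79.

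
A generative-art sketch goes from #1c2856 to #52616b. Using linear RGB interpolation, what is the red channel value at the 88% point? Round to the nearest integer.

R₁ = 28 (from #1c2856), R₂ = 82 (from #52616b).
R = 28 + 0.88 × (82 − 28) = 75.52 → 76

76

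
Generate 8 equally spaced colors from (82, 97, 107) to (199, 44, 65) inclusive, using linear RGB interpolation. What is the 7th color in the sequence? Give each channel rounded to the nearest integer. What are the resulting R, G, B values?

(182, 52, 71)

With 8 swatches and endpoints inclusive, swatch 7 sits at t = (7 − 1)/(8 − 1) = 6/7 ≈ 0.8571.
R = 82 + 0.8571 × (199 − 82) = 182.281 → 182
G = 97 + 0.8571 × (44 − 97) = 51.574 → 52
B = 107 + 0.8571 × (65 − 107) = 71.002 → 71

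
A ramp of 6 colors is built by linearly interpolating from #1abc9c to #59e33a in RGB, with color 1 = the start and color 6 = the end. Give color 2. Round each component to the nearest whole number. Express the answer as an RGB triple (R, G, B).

With 6 swatches and endpoints inclusive, swatch 2 sits at t = (2 − 1)/(6 − 1) = 1/5 ≈ 0.2.
#1abc9c → (26, 188, 156); #59e33a → (89, 227, 58).
R = 26 + 0.2 × (89 − 26) = 38.6 → 39
G = 188 + 0.2 × (227 − 188) = 195.8 → 196
B = 156 + 0.2 × (58 − 156) = 136.4 → 136

(39, 196, 136)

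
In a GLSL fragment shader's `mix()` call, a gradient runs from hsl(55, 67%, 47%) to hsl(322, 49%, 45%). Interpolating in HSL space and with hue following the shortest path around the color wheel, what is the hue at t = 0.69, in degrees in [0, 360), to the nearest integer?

Hue: 322 − 55 = 267°, but |267| > 180 so the shorter arc goes the other way: Δh = 267 − 360 = -93°.
H = 55 + 0.69 × (-93) = -9.17 → -9 → -9 mod 360 = 351°

351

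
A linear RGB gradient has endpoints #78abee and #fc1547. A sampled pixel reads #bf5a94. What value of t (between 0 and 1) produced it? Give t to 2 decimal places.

Invert the lerp on the B channel (largest span, 167): t = (148 − 238) / (71 − 238) = -90/-167 = 0.53892.
Check on R: (191 − 120)/(252 − 120) = 0.5379 ✓

0.54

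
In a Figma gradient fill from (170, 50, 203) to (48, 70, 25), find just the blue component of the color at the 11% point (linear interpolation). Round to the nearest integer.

B = 203 + 0.11 × (25 − 203) = 183.42 → 183

183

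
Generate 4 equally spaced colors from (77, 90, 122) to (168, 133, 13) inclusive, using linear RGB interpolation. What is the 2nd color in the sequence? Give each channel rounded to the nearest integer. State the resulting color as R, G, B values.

With 4 swatches and endpoints inclusive, swatch 2 sits at t = (2 − 1)/(4 − 1) = 1/3 ≈ 0.3333.
R = 77 + 0.3333 × (168 − 77) = 107.33 → 107
G = 90 + 0.3333 × (133 − 90) = 104.332 → 104
B = 122 + 0.3333 × (13 − 122) = 85.67 → 86

(107, 104, 86)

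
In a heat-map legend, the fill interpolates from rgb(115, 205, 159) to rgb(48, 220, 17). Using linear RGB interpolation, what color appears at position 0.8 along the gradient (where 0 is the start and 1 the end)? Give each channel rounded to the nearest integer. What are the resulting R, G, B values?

(61, 217, 45)

R = 115 + 0.8 × (48 − 115) = 115 + 0.8 × -67 = 61.4 → 61
G = 205 + 0.8 × (220 − 205) = 205 + 0.8 × 15 = 217 → 217
B = 159 + 0.8 × (17 − 159) = 159 + 0.8 × -142 = 45.4 → 45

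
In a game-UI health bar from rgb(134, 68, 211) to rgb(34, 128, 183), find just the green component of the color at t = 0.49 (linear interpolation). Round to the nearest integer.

97

G = 68 + 0.49 × (128 − 68) = 97.4 → 97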